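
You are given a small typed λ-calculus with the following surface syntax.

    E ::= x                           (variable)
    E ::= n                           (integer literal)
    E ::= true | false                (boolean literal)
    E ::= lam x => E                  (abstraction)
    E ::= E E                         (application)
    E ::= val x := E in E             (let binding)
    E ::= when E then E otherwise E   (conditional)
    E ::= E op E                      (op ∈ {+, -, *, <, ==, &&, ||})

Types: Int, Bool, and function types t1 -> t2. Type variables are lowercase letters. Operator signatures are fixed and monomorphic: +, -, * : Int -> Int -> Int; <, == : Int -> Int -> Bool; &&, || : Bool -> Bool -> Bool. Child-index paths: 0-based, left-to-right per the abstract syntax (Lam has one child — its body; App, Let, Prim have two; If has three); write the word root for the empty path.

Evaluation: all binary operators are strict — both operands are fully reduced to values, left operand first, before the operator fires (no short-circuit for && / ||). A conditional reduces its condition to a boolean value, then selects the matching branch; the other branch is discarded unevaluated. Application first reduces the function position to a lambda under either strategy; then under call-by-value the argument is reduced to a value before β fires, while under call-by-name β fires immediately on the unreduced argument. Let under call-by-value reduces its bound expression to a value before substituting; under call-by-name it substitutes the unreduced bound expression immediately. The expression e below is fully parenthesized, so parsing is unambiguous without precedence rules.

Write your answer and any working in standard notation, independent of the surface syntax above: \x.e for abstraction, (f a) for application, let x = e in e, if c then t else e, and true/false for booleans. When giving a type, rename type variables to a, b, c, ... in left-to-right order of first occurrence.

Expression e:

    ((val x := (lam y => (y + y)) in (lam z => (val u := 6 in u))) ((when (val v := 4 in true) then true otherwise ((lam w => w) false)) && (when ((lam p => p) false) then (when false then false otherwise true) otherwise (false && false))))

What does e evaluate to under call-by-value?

Answer: 6

Working:
step 0: ((let x = (\y.(y + y)) in (\z.(let u = 6 in u))) ((if (let v = 4 in true) then true else ((\w.w) false)) && (if ((\p.p) false) then (if false then false else true) else (false && false))))
step 1: [let@0] ((\z.(let u = 6 in u)) ((if (let v = 4 in true) then true else ((\w.w) false)) && (if ((\p.p) false) then (if false then false else true) else (false && false))))
step 2: [let@1.0.0] ((\z.(let u = 6 in u)) ((if true then true else ((\w.w) false)) && (if ((\p.p) false) then (if false then false else true) else (false && false))))
step 3: [if@1.0] ((\z.(let u = 6 in u)) (true && (if ((\p.p) false) then (if false then false else true) else (false && false))))
step 4: [beta@1.1.0] ((\z.(let u = 6 in u)) (true && (if false then (if false then false else true) else (false && false))))
step 5: [if@1.1] ((\z.(let u = 6 in u)) (true && (false && false)))
step 6: [delta@1.1] ((\z.(let u = 6 in u)) (true && false))
step 7: [delta@1] ((\z.(let u = 6 in u)) false)
step 8: [beta@root] (let u = 6 in u)
step 9: [let@root] 6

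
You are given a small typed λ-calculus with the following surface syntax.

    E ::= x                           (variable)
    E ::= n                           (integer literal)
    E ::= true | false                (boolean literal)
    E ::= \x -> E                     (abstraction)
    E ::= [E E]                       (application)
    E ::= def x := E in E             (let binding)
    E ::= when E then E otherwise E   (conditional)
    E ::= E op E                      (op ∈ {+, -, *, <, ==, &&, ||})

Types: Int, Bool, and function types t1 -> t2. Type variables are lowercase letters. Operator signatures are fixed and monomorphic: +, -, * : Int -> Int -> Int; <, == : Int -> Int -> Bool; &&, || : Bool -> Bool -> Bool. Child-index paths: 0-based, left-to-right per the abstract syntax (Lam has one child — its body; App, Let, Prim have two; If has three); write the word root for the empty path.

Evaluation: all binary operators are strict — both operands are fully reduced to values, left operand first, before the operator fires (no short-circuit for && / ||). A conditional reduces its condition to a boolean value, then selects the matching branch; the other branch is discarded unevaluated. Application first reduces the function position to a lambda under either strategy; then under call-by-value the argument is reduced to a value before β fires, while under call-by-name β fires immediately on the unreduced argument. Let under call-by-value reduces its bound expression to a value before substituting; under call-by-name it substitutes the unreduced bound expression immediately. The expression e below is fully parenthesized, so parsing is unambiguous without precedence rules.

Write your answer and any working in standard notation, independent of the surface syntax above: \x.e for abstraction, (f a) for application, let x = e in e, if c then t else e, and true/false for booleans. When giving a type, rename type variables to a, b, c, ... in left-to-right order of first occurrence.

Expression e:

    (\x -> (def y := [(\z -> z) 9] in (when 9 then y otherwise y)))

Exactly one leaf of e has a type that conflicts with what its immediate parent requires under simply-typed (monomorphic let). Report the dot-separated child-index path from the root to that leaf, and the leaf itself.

Derivation:
z : b
\z._ : b -> b
  unify b -> b ~ Int -> c
  unify b ~ Int
  unify Int ~ c
_ _ : Int
let y : Int
  unify Int ~ Bool
  FAIL: mismatch Int ~ Bool

Answer: 0.1.0 : 9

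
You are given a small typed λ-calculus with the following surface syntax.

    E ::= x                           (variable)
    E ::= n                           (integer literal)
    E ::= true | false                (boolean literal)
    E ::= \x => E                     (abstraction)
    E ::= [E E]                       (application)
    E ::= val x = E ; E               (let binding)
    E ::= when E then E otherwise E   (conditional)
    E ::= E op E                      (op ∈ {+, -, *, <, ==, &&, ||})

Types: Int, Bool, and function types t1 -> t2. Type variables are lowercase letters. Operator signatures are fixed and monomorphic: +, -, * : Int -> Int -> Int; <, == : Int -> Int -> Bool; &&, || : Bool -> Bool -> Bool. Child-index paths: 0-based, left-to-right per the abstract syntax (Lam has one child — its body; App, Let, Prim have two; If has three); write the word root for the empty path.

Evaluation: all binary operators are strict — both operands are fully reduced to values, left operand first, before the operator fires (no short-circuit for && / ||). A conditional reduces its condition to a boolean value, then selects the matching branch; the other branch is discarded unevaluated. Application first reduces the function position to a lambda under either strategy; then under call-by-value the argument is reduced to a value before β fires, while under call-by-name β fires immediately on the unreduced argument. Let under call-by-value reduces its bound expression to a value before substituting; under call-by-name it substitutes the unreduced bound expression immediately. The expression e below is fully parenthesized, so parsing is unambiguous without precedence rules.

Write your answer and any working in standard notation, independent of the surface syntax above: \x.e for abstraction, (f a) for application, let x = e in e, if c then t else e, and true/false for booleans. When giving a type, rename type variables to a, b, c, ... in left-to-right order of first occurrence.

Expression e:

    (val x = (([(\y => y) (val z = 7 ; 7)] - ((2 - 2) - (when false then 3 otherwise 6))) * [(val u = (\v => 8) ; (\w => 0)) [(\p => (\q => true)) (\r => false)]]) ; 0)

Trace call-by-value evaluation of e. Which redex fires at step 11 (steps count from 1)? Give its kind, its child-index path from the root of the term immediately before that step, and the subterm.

Working:
step 0: (let x = ((((\y.y) (let z = 7 in 7)) - ((2 - 2) - (if false then 3 else 6))) * ((let u = (\v.8) in (\w.0)) ((\p.(\q.true)) (\r.false)))) in 0)
step 1: [let@0.0.0.1] (let x = ((((\y.y) 7) - ((2 - 2) - (if false then 3 else 6))) * ((let u = (\v.8) in (\w.0)) ((\p.(\q.true)) (\r.false)))) in 0)
step 2: [beta@0.0.0] (let x = ((7 - ((2 - 2) - (if false then 3 else 6))) * ((let u = (\v.8) in (\w.0)) ((\p.(\q.true)) (\r.false)))) in 0)
step 3: [delta@0.0.1.0] (let x = ((7 - (0 - (if false then 3 else 6))) * ((let u = (\v.8) in (\w.0)) ((\p.(\q.true)) (\r.false)))) in 0)
step 4: [if@0.0.1.1] (let x = ((7 - (0 - 6)) * ((let u = (\v.8) in (\w.0)) ((\p.(\q.true)) (\r.false)))) in 0)
step 5: [delta@0.0.1] (let x = ((7 - -6) * ((let u = (\v.8) in (\w.0)) ((\p.(\q.true)) (\r.false)))) in 0)
step 6: [delta@0.0] (let x = (13 * ((let u = (\v.8) in (\w.0)) ((\p.(\q.true)) (\r.false)))) in 0)
step 7: [let@0.1.0] (let x = (13 * ((\w.0) ((\p.(\q.true)) (\r.false)))) in 0)
step 8: [beta@0.1.1] (let x = (13 * ((\w.0) (\q.true))) in 0)
step 9: [beta@0.1] (let x = (13 * 0) in 0)
step 10: [delta@0] (let x = 0 in 0)
step 11: [let@root] 0

Answer: let at root : (let x = 0 in 0)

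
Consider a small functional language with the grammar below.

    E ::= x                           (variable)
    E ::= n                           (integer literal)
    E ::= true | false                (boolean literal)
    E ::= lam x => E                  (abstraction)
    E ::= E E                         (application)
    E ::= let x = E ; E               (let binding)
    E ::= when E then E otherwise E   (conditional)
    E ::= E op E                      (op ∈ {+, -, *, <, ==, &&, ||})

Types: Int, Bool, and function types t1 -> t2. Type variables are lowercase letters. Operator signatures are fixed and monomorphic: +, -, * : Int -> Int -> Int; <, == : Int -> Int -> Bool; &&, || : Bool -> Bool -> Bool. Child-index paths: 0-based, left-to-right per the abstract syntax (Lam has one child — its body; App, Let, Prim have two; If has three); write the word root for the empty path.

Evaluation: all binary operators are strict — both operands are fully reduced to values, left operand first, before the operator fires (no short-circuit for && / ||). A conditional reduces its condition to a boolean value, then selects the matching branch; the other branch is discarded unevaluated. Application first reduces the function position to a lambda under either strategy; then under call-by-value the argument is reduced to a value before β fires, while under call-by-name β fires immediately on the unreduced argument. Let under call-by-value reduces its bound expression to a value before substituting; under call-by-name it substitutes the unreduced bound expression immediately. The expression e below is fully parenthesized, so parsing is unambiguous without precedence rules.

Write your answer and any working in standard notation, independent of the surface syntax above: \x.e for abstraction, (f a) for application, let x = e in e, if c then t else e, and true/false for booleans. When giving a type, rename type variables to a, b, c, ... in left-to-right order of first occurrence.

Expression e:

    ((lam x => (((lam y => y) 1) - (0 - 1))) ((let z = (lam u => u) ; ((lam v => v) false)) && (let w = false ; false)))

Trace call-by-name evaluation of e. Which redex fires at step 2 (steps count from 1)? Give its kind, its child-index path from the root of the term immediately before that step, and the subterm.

Trace:
step 0: ((\x.(((\y.y) 1) - (0 - 1))) ((let z = (\u.u) in ((\v.v) false)) && (let w = false in false)))
step 1: [beta@root] (((\y.y) 1) - (0 - 1))
step 2: [beta@0] (1 - (0 - 1))

Answer: beta at 0 : ((\y.y) 1)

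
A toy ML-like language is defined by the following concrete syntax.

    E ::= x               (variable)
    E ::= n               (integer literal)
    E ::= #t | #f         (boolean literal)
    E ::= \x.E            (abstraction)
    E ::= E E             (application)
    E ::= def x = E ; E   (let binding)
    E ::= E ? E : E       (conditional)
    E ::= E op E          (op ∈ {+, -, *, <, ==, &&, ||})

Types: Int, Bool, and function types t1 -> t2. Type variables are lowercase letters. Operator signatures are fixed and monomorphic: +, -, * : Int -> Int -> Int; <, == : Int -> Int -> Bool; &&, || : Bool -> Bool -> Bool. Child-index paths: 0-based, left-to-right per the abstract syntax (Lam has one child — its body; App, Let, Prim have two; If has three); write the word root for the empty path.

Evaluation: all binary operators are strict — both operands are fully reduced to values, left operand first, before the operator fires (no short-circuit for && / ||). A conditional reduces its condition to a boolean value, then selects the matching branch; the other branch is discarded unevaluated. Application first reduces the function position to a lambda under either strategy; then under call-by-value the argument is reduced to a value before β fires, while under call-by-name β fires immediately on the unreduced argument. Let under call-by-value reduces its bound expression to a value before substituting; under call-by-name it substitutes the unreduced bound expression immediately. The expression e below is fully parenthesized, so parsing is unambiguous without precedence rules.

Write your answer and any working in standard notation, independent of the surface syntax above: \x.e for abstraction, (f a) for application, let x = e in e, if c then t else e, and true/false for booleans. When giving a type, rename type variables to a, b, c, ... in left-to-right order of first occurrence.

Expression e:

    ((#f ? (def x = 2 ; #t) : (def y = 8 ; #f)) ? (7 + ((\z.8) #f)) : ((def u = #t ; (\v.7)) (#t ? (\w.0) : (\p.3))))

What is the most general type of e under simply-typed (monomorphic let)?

Answer: Int

Working:
  unify Bool ~ Bool
let x : Int
let y : Int
  unify Bool ~ Bool
  unify Bool ~ Bool
  unify Int ~ Int
\z._ : a -> Int
  unify a -> Int ~ Bool -> b
  unify a ~ Bool
  unify Int ~ b
_ _ : Int
  unify Int ~ Int
let u : Bool
\v._ : c -> Int
  unify Bool ~ Bool
\w._ : d -> Int
\p._ : e -> Int
  unify d -> Int ~ e -> Int
  unify d ~ e
  unify Int ~ Int
  unify c -> Int ~ (e -> Int) -> f
  unify c ~ e -> Int
  unify Int ~ f
_ _ : Int
  unify Int ~ Int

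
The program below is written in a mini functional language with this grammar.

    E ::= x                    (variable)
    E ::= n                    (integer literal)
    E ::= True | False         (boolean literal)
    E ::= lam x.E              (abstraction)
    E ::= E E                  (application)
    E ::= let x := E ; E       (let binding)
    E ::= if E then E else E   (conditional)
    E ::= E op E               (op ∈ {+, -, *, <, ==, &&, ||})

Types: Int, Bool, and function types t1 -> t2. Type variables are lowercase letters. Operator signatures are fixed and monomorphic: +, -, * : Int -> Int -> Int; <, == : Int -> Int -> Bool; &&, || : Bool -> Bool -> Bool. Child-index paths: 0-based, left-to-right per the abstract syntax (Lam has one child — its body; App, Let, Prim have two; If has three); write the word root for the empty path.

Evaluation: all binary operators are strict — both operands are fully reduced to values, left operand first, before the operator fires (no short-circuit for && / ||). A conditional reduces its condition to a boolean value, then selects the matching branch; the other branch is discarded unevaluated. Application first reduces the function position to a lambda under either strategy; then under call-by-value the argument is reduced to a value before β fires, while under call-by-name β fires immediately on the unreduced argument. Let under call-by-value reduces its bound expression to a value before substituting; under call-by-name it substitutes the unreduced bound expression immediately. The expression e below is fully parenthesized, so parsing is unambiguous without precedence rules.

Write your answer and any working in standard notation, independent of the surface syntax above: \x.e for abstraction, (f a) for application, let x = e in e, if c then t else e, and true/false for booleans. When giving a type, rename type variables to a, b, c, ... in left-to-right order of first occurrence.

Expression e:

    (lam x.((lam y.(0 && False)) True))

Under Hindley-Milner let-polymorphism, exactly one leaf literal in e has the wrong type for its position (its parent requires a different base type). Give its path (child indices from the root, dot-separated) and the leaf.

Trace:
  unify Int ~ Bool
  FAIL: mismatch Int ~ Bool

Answer: 0.0.0.0 : 0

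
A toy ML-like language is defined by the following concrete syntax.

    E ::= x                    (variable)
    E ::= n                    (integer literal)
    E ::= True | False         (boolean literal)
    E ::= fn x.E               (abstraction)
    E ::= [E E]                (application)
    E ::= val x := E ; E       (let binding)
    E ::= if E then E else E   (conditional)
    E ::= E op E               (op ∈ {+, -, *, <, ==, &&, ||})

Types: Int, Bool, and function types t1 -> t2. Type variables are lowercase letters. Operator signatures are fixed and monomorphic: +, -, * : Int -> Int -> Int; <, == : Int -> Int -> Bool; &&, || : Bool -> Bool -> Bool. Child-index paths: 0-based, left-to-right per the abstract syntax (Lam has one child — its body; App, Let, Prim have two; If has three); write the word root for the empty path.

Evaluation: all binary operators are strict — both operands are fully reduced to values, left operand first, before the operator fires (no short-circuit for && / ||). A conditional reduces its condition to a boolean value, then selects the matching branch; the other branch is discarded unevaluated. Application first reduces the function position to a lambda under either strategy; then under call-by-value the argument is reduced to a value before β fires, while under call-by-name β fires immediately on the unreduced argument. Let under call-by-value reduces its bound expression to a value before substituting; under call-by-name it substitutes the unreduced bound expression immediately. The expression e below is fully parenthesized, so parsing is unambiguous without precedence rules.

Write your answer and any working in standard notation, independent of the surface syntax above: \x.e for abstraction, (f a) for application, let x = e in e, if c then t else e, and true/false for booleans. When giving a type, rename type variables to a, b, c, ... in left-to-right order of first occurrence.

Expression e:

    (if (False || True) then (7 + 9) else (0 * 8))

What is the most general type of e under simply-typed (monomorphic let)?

Answer: Int

Working:
  unify Bool ~ Bool
  unify Bool ~ Bool
  unify Bool ~ Bool
  unify Int ~ Int
  unify Int ~ Int
  unify Int ~ Int
  unify Int ~ Int
  unify Int ~ Int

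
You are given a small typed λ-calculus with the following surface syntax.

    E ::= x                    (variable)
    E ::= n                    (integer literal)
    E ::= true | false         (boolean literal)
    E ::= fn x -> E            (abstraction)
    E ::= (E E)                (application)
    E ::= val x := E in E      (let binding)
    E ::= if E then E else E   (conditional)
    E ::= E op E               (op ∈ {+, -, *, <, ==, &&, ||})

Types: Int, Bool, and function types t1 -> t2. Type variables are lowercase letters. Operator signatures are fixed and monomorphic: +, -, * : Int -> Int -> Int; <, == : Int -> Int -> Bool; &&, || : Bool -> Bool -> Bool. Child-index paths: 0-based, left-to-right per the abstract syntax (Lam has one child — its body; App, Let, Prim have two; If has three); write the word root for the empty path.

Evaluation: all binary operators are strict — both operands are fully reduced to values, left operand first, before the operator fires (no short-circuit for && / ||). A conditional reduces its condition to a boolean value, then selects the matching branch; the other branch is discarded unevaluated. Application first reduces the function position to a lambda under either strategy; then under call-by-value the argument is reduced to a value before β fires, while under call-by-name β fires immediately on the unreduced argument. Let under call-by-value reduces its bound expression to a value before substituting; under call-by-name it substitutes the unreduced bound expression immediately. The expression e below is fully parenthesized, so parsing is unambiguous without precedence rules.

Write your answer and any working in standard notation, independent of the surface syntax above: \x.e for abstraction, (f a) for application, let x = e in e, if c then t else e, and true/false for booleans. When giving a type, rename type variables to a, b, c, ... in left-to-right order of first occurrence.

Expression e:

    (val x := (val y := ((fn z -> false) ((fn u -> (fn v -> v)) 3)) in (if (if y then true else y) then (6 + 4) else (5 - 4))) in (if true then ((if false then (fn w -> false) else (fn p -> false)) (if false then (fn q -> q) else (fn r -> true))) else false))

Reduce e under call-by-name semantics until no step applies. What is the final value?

Answer: false

Working:
step 0: (let x = (let y = ((\z.false) ((\u.(\v.v)) 3)) in (if (if y then true else y) then (6 + 4) else (5 - 4))) in (if true then ((if false then (\w.false) else (\p.false)) (if false then (\q.q) else (\r.true))) else false))
step 1: [let@root] (if true then ((if false then (\w.false) else (\p.false)) (if false then (\q.q) else (\r.true))) else false)
step 2: [if@root] ((if false then (\w.false) else (\p.false)) (if false then (\q.q) else (\r.true)))
step 3: [if@0] ((\p.false) (if false then (\q.q) else (\r.true)))
step 4: [beta@root] false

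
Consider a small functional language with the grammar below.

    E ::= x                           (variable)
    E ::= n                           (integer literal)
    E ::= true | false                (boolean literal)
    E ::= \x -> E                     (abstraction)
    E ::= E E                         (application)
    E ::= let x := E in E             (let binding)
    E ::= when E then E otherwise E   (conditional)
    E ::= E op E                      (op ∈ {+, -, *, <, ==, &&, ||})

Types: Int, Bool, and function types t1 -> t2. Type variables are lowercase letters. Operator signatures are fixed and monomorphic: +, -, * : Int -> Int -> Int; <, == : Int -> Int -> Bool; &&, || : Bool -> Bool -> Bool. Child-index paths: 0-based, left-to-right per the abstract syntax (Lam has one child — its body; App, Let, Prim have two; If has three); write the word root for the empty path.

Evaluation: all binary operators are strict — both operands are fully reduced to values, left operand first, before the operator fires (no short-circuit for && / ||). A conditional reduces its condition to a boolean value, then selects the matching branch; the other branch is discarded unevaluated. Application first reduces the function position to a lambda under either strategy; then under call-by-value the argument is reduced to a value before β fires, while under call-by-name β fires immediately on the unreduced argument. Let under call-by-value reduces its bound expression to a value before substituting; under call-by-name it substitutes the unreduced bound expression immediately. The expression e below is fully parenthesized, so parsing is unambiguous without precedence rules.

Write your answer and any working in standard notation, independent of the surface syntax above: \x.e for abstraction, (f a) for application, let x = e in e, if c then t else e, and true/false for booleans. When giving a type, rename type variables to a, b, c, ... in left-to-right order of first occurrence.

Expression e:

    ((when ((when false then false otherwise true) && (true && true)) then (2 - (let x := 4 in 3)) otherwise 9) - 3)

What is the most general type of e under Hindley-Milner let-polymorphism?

Answer: Int

Working:
  unify Bool ~ Bool
  unify Bool ~ Bool
  unify Bool ~ Bool
  unify Bool ~ Bool
  unify Bool ~ Bool
  unify Bool ~ Bool
  unify Bool ~ Bool
  unify Int ~ Int
let x : Int
  unify Int ~ Int
  unify Int ~ Int
  unify Int ~ Int
  unify Int ~ Int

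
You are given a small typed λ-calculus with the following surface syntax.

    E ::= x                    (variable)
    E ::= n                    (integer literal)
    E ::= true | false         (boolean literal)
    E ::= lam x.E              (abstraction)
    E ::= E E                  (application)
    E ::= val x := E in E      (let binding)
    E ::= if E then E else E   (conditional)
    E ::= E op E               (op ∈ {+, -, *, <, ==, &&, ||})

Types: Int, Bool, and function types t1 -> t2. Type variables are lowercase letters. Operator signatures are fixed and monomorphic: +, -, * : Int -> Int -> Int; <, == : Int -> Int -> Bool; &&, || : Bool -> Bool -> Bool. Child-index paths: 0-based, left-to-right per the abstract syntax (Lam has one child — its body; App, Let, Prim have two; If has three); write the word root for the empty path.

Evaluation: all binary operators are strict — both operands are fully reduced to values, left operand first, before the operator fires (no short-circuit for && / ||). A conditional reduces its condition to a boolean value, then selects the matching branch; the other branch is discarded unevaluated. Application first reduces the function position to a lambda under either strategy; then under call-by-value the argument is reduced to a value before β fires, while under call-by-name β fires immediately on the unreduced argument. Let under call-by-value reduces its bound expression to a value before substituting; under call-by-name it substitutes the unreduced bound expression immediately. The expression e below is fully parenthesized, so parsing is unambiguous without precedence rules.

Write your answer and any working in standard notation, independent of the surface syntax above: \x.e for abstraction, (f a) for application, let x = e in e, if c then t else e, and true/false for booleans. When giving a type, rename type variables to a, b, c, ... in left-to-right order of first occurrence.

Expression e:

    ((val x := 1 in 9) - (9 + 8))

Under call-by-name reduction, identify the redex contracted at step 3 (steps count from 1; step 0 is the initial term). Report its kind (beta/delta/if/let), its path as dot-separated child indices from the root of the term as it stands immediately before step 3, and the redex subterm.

Answer: delta at root : (9 - 17)

Derivation:
step 0: ((let x = 1 in 9) - (9 + 8))
step 1: [let@0] (9 - (9 + 8))
step 2: [delta@1] (9 - 17)
step 3: [delta@root] -8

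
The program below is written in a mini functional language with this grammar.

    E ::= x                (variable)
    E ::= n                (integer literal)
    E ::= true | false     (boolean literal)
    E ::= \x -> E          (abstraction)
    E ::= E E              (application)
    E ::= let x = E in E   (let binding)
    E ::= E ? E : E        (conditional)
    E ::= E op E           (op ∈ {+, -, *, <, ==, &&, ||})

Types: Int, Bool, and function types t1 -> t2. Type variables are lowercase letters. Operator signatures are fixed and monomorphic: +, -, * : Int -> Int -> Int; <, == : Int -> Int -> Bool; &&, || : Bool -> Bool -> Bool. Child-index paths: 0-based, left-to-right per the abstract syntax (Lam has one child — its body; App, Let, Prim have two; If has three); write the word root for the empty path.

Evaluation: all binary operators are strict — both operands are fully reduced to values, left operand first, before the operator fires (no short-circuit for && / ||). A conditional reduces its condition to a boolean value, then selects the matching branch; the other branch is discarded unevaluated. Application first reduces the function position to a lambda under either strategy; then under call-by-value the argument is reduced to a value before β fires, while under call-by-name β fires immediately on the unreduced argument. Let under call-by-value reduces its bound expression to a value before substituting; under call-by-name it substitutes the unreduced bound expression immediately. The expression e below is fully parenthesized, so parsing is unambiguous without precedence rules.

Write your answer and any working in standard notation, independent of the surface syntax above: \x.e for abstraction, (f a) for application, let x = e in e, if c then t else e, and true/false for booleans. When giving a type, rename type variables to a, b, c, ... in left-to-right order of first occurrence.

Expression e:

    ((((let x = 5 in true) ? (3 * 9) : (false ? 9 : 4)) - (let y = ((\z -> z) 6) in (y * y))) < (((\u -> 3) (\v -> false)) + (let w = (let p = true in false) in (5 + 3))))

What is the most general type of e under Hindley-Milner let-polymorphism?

Working:
let x : Int
  unify Bool ~ Bool
  unify Int ~ Int
  unify Int ~ Int
  unify Bool ~ Bool
  unify Int ~ Int
  unify Int ~ Int
  unify Int ~ Int
z : a
\z._ : a -> a
  unify a -> a ~ Int -> b
  unify a ~ Int
  unify Int ~ b
_ _ : Int
let y : Int
y : Int
  unify Int ~ Int
y : Int
  unify Int ~ Int
  unify Int ~ Int
  unify Int ~ Int
\u._ : c -> Int
\v._ : d -> Bool
  unify c -> Int ~ (d -> Bool) -> e
  unify c ~ d -> Bool
  unify Int ~ e
_ _ : Int
  unify Int ~ Int
let p : Bool
let w : Bool
  unify Int ~ Int
  unify Int ~ Int
  unify Int ~ Int
  unify Int ~ Int

Answer: Bool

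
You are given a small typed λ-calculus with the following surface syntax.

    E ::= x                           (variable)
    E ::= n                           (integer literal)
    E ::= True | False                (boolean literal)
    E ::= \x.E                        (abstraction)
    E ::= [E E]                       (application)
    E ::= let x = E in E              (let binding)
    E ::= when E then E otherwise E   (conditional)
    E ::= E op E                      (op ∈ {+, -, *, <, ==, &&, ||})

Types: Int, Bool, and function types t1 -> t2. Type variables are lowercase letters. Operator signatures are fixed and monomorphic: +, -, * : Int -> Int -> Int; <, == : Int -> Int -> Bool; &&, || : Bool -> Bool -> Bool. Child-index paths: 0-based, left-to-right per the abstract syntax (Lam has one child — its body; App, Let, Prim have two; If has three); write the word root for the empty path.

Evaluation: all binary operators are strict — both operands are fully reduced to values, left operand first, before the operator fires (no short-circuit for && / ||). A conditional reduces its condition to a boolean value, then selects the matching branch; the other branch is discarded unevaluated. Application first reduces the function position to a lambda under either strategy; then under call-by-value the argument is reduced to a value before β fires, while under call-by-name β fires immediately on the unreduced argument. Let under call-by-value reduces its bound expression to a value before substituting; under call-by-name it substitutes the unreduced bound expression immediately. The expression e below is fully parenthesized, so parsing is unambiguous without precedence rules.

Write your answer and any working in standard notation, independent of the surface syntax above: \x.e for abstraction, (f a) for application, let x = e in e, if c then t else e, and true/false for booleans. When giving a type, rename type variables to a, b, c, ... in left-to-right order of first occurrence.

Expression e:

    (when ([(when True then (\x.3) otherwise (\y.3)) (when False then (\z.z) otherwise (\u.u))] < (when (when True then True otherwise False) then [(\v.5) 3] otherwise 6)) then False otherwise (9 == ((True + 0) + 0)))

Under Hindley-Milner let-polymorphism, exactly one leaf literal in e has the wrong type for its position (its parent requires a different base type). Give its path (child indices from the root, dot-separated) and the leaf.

Answer: 2.1.0.0 : true

Working:
  unify Bool ~ Bool
\x._ : a -> Int
\y._ : b -> Int
  unify a -> Int ~ b -> Int
  unify a ~ b
  unify Int ~ Int
  unify Bool ~ Bool
z : c
\z._ : c -> c
u : d
\u._ : d -> d
  unify c -> c ~ d -> d
  unify c ~ d
  unify d ~ d
  unify b -> Int ~ (d -> d) -> e
  unify b ~ d -> d
  unify Int ~ e
_ _ : Int
  unify Int ~ Int
  unify Bool ~ Bool
  unify Bool ~ Bool
  unify Bool ~ Bool
\v._ : f -> Int
  unify f -> Int ~ Int -> g
  unify f ~ Int
  unify Int ~ g
_ _ : Int
  unify Int ~ Int
  unify Int ~ Int
  unify Bool ~ Bool
  unify Int ~ Int
  unify Bool ~ Int
  FAIL: mismatch Bool ~ Int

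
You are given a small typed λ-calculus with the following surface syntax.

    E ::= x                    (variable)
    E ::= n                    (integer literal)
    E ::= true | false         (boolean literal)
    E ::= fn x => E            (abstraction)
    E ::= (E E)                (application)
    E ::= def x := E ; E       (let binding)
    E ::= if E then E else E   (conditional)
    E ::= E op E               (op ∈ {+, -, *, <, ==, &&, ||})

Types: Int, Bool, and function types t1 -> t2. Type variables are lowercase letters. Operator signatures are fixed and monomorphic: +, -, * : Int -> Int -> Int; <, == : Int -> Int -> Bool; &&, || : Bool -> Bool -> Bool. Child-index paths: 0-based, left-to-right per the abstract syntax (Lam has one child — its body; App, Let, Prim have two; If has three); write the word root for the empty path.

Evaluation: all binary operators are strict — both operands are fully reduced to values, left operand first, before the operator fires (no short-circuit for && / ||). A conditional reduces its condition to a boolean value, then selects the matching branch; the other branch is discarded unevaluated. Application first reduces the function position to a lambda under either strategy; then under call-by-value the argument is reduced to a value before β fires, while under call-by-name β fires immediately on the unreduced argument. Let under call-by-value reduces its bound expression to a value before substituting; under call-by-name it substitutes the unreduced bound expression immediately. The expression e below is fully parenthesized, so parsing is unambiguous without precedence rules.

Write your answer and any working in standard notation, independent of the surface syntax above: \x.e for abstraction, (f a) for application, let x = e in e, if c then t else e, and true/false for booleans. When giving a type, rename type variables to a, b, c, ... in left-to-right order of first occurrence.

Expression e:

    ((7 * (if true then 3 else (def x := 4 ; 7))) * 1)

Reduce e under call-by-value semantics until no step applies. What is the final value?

Answer: 21

Trace:
step 0: ((7 * (if true then 3 else (let x = 4 in 7))) * 1)
step 1: [if@0.1] ((7 * 3) * 1)
step 2: [delta@0] (21 * 1)
step 3: [delta@root] 21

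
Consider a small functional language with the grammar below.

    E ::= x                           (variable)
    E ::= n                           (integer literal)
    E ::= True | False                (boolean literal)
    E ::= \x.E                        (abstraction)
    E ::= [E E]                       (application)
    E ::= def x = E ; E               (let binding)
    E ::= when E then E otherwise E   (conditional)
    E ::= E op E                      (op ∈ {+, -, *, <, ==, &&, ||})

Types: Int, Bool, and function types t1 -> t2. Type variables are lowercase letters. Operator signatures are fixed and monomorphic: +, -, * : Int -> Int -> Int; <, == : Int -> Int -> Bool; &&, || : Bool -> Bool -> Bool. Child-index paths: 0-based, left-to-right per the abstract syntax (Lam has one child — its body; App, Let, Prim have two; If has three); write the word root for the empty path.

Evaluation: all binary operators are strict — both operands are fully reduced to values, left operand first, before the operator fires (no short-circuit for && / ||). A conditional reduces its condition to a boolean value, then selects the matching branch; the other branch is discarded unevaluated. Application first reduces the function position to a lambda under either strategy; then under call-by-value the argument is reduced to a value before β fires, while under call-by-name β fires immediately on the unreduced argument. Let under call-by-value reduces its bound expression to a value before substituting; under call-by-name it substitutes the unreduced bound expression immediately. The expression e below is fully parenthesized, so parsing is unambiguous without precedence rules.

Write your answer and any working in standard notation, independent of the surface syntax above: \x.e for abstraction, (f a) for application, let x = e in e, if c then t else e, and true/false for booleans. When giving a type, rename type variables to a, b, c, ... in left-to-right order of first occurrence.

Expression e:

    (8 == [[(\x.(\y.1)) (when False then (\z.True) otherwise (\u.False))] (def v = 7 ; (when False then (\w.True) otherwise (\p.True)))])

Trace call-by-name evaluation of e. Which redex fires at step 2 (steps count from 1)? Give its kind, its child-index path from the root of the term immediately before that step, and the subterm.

Answer: beta at 1 : ((\y.1) (let v = 7 in (if false then (\w.true) else (\p.true))))

Trace:
step 0: (8 == (((\x.(\y.1)) (if false then (\z.true) else (\u.false))) (let v = 7 in (if false then (\w.true) else (\p.true)))))
step 1: [beta@1.0] (8 == ((\y.1) (let v = 7 in (if false then (\w.true) else (\p.true)))))
step 2: [beta@1] (8 == 1)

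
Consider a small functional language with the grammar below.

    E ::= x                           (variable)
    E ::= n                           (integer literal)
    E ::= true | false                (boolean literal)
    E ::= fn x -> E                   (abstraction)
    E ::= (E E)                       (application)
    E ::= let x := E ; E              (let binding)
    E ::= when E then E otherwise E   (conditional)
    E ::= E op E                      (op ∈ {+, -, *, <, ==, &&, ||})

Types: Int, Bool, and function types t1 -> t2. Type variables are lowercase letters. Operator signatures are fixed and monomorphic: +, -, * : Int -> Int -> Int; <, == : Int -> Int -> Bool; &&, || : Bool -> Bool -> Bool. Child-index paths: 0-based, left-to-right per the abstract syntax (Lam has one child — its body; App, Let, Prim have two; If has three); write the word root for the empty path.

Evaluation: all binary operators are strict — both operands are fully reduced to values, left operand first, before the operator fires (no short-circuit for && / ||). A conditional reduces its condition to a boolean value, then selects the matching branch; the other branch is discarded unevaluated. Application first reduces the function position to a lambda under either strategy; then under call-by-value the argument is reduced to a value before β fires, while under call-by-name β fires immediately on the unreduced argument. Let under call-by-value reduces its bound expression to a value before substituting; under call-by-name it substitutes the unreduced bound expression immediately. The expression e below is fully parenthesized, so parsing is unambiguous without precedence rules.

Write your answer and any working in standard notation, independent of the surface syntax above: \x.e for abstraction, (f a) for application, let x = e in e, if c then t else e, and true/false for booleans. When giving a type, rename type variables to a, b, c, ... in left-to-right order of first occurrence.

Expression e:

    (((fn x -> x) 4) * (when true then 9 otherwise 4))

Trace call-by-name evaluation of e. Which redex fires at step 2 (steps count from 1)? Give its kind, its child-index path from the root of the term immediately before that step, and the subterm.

Answer: if at 1 : (if true then 9 else 4)

Working:
step 0: (((\x.x) 4) * (if true then 9 else 4))
step 1: [beta@0] (4 * (if true then 9 else 4))
step 2: [if@1] (4 * 9)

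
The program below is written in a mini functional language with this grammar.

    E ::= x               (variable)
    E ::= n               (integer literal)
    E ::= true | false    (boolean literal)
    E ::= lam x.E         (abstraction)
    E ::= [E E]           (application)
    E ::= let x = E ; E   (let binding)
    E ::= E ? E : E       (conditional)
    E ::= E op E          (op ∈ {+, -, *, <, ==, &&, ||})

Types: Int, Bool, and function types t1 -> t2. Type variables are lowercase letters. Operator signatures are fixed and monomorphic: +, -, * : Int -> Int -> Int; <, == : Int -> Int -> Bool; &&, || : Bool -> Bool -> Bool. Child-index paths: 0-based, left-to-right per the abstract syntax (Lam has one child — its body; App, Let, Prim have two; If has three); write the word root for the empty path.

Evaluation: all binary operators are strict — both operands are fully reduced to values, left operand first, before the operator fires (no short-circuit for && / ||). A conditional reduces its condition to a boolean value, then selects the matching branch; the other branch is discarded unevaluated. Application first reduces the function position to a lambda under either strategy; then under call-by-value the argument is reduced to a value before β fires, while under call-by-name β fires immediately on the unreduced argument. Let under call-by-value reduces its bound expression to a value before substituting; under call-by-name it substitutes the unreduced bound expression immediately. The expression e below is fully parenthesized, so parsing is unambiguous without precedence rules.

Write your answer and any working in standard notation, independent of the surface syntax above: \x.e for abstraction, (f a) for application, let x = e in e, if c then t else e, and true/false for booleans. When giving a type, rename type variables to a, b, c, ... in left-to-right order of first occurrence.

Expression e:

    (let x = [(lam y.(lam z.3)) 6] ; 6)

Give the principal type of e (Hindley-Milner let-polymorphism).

Answer: Int

Derivation:
\z._ : b -> Int
\y._ : a -> b -> Int
  unify a -> b -> Int ~ Int -> c
  unify a ~ Int
  unify b -> Int ~ c
_ _ : b -> Int
let x : forall. b -> Int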